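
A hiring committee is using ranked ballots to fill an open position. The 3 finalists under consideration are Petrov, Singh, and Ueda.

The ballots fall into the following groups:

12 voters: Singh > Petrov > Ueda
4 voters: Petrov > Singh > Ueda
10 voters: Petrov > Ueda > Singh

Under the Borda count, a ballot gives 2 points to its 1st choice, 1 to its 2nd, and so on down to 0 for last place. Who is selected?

Petrov

Borda scores:
  Petrov: 12·1 + 4·2 + 10·2 = 40
  Singh: 12·2 + 4·1 + 10·0 = 28
  Ueda: 12·0 + 4·0 + 10·1 = 10
Petrov has the highest total.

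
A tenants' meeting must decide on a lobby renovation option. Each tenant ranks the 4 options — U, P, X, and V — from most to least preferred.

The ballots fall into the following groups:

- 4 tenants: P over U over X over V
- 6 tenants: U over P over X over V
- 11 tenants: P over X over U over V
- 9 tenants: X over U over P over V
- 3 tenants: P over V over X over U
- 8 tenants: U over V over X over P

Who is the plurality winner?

P

First-place vote totals:
  U: 14
  P: 18
  X: 9
  V: 0
P has the most first-place votes.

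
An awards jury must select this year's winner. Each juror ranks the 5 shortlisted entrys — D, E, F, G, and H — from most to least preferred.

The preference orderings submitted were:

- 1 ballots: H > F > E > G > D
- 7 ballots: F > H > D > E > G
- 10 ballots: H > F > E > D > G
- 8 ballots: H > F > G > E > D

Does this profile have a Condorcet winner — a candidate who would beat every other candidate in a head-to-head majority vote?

Head-to-head results (26 voters total):
D vs E: E wins 19–7.
D vs F: F wins 26–0.
D vs G: D wins 17–9.
D vs H: H wins 26–0.
E vs F: F wins 26–0.
E vs G: E wins 18–8.
E vs H: H wins 26–0.
F vs G: F wins 26–0.
F vs H: H wins 19–7.
G vs H: H wins 26–0.
H beats each rival — D (26–0), E (26–0), F (19–7), G (26–0) — so H is the Condorcet winner.

Yes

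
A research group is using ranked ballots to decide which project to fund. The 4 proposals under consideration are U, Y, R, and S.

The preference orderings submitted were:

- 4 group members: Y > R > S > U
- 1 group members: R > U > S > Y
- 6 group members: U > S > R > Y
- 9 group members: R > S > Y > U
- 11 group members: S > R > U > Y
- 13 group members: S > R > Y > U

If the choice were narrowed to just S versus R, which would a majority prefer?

S

Ballots ranking S above R: 6+11+13 = 30.
Ballots ranking R above S: 4+1+9 = 14.
S wins the head-to-head, 30–14.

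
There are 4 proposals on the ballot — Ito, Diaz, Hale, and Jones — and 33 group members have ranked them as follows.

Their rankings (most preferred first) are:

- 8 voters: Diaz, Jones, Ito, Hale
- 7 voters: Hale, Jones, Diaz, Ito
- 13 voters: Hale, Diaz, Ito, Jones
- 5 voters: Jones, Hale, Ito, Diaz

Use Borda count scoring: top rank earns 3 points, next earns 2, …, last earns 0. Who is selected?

Borda scores:
  Ito: 8·1 + 7·0 + 13·1 + 5·1 = 26
  Diaz: 8·3 + 7·1 + 13·2 + 5·0 = 57
  Hale: 8·0 + 7·3 + 13·3 + 5·2 = 70
  Jones: 8·2 + 7·2 + 13·0 + 5·3 = 45
Hale has the highest total.

Hale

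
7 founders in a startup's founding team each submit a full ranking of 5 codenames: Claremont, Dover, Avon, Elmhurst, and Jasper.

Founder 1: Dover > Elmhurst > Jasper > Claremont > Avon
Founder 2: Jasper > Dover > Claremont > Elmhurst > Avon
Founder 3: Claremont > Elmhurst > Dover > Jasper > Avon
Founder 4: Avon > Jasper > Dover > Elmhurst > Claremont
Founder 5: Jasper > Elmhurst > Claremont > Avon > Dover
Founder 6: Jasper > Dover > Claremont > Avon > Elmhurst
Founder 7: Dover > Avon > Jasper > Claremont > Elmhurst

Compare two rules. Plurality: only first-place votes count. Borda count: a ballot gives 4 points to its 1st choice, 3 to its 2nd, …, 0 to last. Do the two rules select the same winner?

Yes

Plurality first-place counts: Claremont 1, Dover 2, Avon 1, Elmhurst 0, Jasper 3 → Jasper.
Borda totals: Claremont 12, Dover 18, Avon 9, Elmhurst 11, Jasper 20 → Jasper.
The two rules agree on Jasper.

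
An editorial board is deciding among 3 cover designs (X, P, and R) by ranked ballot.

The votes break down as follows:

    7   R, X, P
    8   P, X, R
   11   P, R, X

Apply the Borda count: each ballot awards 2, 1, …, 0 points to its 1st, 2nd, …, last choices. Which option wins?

P

Borda scores:
  X: 7·1 + 8·1 + 11·0 = 15
  P: 7·0 + 8·2 + 11·2 = 38
  R: 7·2 + 8·0 + 11·1 = 25
P has the highest total.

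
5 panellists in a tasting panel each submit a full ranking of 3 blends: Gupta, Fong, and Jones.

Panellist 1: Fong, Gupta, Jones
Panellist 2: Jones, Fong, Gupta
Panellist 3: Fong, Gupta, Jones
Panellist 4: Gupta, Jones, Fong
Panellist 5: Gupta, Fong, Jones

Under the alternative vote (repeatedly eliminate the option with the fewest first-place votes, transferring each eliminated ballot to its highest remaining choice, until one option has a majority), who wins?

Round 1: Gupta 2, Fong 2, Jones 1. Jones has the fewest and is eliminated.
Round 2: Fong 3, Gupta 2. Fong has a majority.

Fong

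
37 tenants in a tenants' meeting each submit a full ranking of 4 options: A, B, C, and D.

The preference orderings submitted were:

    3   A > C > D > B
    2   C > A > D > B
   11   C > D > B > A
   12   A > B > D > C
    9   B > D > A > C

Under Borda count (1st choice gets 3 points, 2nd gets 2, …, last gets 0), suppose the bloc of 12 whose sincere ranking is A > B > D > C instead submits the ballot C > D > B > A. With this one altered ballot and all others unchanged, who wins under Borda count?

C

Borda totals with the altered ballot: A 22, B 50, C 81, D 69.
The switch changes the winner from B to C.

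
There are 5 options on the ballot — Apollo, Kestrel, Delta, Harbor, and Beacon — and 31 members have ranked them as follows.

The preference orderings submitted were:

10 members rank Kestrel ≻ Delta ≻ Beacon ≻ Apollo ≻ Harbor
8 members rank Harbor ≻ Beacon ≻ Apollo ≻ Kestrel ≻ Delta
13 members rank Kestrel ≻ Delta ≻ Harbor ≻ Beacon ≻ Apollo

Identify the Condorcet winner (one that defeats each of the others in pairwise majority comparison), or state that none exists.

Head-to-head results (31 voters total):
Apollo vs Kestrel: Kestrel wins 23–8.
Apollo vs Delta: Delta wins 23–8.
Apollo vs Harbor: Harbor wins 21–10.
Apollo vs Beacon: Beacon wins 31–0.
Kestrel vs Delta: Kestrel wins 31–0.
Kestrel vs Harbor: Kestrel wins 23–8.
Kestrel vs Beacon: Kestrel wins 23–8.
Delta vs Harbor: Delta wins 23–8.
Delta vs Beacon: Delta wins 23–8.
Harbor vs Beacon: Harbor wins 21–10.
Kestrel beats each rival — Apollo (23–8), Delta (31–0), Harbor (23–8), Beacon (23–8) — so Kestrel is the Condorcet winner.

Kestrel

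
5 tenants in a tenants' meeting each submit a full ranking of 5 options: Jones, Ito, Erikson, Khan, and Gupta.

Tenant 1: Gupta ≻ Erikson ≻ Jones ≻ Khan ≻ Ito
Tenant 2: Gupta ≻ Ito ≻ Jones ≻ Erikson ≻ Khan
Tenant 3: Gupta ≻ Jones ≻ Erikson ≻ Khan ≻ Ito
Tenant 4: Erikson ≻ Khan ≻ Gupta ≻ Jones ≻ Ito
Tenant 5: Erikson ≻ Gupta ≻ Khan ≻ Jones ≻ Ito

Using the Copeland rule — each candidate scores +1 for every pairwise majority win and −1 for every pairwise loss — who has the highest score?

Gupta

Pairwise results:
  Jones vs Ito: Jones wins 4–1.
  Jones vs Erikson: Erikson wins 3–2.
  Jones vs Khan: Jones wins 3–2.
  Jones vs Gupta: Gupta wins 5–0.
  Ito vs Erikson: Erikson wins 4–1.
  Ito vs Khan: Khan wins 4–1.
  Ito vs Gupta: Gupta wins 5–0.
  Erikson vs Khan: Erikson wins 5–0.
  Erikson vs Gupta: Gupta wins 3–2.
  Khan vs Gupta: Gupta wins 4–1.
Copeland scores (wins − losses):
  Jones: 2 − 2 = 0
  Ito: 0 − 4 = -4
  Erikson: 3 − 1 = 2
  Khan: 1 − 3 = -2
  Gupta: 4 − 0 = 4
Gupta has the best Copeland score.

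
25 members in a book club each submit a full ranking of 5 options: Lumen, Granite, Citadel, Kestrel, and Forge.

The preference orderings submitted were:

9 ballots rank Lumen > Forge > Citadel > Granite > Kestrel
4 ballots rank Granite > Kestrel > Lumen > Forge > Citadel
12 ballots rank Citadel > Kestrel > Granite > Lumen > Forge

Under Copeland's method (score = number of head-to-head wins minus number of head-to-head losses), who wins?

Granite

Pairwise results:
  Lumen vs Granite: Granite wins 16–9.
  Lumen vs Citadel: Lumen wins 13–12.
  Lumen vs Kestrel: Kestrel wins 16–9.
  Lumen vs Forge: Lumen wins 25–0.
  Granite vs Citadel: Citadel wins 21–4.
  Granite vs Kestrel: Granite wins 13–12.
  Granite vs Forge: Granite wins 16–9.
  Citadel vs Kestrel: Citadel wins 21–4.
  Citadel vs Forge: Forge wins 13–12.
  Kestrel vs Forge: Kestrel wins 16–9.
Copeland scores (wins − losses):
  Lumen: 2 − 2 = 0
  Granite: 3 − 1 = 2
  Citadel: 2 − 2 = 0
  Kestrel: 2 − 2 = 0
  Forge: 1 − 3 = -2
Granite has the best Copeland score.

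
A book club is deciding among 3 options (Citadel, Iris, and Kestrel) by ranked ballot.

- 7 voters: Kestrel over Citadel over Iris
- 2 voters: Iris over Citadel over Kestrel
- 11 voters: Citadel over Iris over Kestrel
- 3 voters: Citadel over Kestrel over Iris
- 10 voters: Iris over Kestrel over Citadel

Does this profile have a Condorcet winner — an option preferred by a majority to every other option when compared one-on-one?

Head-to-head results (33 voters total):
Citadel vs Iris: Citadel wins 21–12.
Citadel vs Kestrel: Kestrel wins 17–16.
Iris vs Kestrel: Iris wins 23–10.
No candidate beats all others: Citadel beats Iris beats Kestrel beats Citadel, a majority cycle.

No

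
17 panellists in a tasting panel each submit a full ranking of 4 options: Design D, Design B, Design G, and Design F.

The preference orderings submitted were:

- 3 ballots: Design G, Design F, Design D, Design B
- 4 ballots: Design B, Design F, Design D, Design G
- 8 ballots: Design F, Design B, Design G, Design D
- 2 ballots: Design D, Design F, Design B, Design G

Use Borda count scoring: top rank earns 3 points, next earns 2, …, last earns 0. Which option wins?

Borda scores:
  Design D: 3·1 + 4·1 + 8·0 + 2·3 = 13
  Design B: 3·0 + 4·3 + 8·2 + 2·1 = 30
  Design G: 3·3 + 4·0 + 8·1 + 2·0 = 17
  Design F: 3·2 + 4·2 + 8·3 + 2·2 = 42
Design F has the highest total.

Design F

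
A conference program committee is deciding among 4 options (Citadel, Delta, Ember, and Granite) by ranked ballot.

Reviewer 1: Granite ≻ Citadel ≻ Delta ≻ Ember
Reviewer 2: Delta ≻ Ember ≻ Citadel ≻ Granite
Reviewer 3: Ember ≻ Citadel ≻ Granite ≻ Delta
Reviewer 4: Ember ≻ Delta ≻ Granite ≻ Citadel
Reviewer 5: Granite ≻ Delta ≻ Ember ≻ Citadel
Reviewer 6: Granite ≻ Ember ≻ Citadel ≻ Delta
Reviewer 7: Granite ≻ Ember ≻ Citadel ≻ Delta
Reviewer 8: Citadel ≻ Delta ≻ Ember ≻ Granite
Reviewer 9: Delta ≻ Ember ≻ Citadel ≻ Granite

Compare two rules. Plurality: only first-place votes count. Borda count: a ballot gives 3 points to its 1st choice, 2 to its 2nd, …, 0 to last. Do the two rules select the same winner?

Plurality first-place counts: Citadel 1, Delta 2, Ember 2, Granite 4 → Granite.
Borda totals: Citadel 11, Delta 13, Ember 16, Granite 14 → Ember.
The two rules disagree: plurality picks Granite, Borda picks Ember.

No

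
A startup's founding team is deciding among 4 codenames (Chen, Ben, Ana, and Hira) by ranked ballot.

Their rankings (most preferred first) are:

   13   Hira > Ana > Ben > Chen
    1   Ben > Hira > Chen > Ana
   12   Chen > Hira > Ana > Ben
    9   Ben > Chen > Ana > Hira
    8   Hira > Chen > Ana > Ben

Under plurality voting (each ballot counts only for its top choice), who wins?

Hira

First-place vote totals:
  Chen: 12
  Ben: 10
  Ana: 0
  Hira: 21
Hira has the most first-place votes.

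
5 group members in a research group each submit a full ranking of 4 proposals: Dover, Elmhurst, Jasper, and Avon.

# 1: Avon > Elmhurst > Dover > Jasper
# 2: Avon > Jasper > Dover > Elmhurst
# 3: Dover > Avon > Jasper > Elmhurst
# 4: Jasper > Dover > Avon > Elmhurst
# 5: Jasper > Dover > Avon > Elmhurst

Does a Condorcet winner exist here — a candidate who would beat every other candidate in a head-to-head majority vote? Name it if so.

Head-to-head results (5 voters total):
Dover vs Elmhurst: Dover wins 4–1.
Dover vs Jasper: Jasper wins 3–2.
Dover vs Avon: Dover wins 3–2.
Elmhurst vs Jasper: Jasper wins 4–1.
Elmhurst vs Avon: Avon wins 5–0.
Jasper vs Avon: Avon wins 3–2.
No candidate beats all others: Dover beats Avon beats Jasper beats Dover, a majority cycle.

There is no Condorcet winner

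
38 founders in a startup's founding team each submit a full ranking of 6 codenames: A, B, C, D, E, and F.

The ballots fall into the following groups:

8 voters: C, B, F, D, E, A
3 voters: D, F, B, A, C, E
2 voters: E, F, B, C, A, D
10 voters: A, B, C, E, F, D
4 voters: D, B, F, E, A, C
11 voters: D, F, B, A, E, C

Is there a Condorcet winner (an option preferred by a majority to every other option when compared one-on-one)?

Head-to-head results (38 voters total):
A vs B: B wins 28–10.
A vs C: A wins 28–10.
A vs D: D wins 26–12.
A vs E: A wins 24–14.
A vs F: F wins 28–10.
B vs C: B wins 30–8.
B vs D: B wins 20–18.
B vs E: B wins 36–2.
B vs F: B wins 22–16.
C vs D: C wins 20–18.
C vs E: C wins 21–17.
C vs F: F wins 20–18.
D vs E: D wins 26–12.
D vs F: F wins 20–18.
E vs F: F wins 26–12.
B beats each rival — A (28–10), C (30–8), D (20–18), E (36–2), F (22–16) — so B is the Condorcet winner.

Yes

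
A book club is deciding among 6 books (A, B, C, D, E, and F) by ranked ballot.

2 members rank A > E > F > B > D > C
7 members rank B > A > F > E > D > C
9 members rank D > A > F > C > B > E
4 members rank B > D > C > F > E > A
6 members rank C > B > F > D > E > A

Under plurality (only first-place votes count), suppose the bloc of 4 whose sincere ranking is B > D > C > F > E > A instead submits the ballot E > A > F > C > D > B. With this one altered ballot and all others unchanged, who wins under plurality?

First-place totals with the altered ballot: A 2, B 7, C 6, D 9, E 4, F 0.
The switch changes the winner from B to D.

D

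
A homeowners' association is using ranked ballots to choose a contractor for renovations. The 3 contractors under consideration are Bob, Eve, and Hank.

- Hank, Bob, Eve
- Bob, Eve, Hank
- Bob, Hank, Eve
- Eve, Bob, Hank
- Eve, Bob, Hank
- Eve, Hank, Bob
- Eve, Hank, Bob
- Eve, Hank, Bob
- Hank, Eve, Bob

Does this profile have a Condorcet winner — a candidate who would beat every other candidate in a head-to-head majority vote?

Head-to-head results (9 voters total):
Bob vs Eve: Eve wins 6–3.
Bob vs Hank: Hank wins 5–4.
Eve vs Hank: Eve wins 6–3.
Eve beats each rival — Bob (6–3), Hank (6–3) — so Eve is the Condorcet winner.

Yes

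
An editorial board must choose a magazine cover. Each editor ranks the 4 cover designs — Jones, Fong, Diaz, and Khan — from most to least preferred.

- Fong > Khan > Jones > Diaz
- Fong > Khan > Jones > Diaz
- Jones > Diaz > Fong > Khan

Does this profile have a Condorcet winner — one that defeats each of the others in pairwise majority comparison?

Head-to-head results (3 voters total):
Jones vs Fong: Fong wins 2–1.
Jones vs Diaz: Jones wins 3–0.
Jones vs Khan: Khan wins 2–1.
Fong vs Diaz: Fong wins 2–1.
Fong vs Khan: Fong wins 3–0.
Diaz vs Khan: Khan wins 2–1.
Fong beats each rival — Jones (2–1), Diaz (2–1), Khan (3–0) — so Fong is the Condorcet winner.

Yes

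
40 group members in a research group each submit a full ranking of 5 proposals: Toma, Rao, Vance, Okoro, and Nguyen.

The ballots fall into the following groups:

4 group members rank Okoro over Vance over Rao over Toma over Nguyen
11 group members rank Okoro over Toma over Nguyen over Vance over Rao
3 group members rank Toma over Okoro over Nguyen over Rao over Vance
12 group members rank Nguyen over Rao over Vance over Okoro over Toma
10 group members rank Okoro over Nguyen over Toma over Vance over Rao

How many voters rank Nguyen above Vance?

Ballots ranking Nguyen above Vance: 11+3+12+10 = 36.
Ballots ranking Vance above Nguyen: 4.
So 36 of 40 voters prefer Nguyen to Vance.

36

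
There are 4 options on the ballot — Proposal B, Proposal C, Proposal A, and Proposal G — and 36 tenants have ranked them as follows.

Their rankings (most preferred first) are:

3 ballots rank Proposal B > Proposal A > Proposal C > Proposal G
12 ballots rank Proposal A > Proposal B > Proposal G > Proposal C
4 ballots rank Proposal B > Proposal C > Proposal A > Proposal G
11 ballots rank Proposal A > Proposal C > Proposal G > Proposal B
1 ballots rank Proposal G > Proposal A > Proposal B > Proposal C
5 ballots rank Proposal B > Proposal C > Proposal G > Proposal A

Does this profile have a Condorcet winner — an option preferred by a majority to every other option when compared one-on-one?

Head-to-head results (36 voters total):
Proposal B vs Proposal C: Proposal B wins 25–11.
Proposal B vs Proposal A: Proposal A wins 24–12.
Proposal B vs Proposal G: Proposal B wins 24–12.
Proposal C vs Proposal A: Proposal A wins 27–9.
Proposal C vs Proposal G: Proposal C wins 23–13.
Proposal A vs Proposal G: Proposal A wins 30–6.
Proposal A beats each rival — Proposal B (24–12), Proposal C (27–9), Proposal G (30–6) — so Proposal A is the Condorcet winner.

Yes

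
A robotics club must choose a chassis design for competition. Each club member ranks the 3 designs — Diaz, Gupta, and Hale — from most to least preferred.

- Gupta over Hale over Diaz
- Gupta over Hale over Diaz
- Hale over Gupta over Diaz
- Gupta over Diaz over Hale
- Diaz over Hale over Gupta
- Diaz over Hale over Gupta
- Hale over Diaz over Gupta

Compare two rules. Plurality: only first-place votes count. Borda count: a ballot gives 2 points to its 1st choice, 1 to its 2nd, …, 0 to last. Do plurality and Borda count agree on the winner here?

Plurality first-place counts: Diaz 2, Gupta 3, Hale 2 → Gupta.
Borda totals: Diaz 6, Gupta 7, Hale 8 → Hale.
The two rules disagree: plurality picks Gupta, Borda picks Hale.

No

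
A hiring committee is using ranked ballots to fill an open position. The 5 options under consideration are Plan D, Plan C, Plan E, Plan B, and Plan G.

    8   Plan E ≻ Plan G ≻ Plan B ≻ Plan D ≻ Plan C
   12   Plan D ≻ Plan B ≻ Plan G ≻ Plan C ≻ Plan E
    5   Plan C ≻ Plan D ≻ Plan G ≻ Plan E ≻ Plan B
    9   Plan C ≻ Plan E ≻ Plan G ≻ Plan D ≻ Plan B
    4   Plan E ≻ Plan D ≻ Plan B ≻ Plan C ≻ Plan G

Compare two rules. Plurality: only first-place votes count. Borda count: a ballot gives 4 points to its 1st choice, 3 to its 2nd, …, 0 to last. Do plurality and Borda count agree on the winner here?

Plurality first-place counts: Plan D 12, Plan C 14, Plan E 12, Plan B 0, Plan G 0 → Plan C.
Borda totals: Plan D 92, Plan C 72, Plan E 80, Plan B 60, Plan G 76 → Plan D.
The two rules disagree: plurality picks Plan C, Borda picks Plan D.

No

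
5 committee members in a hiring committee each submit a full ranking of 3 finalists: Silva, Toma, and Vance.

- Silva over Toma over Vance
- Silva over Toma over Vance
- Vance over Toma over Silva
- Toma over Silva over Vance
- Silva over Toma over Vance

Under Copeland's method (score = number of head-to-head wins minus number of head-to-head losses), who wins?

Silva

Pairwise results:
  Silva vs Toma: Silva wins 3–2.
  Silva vs Vance: Silva wins 4–1.
  Toma vs Vance: Toma wins 4–1.
Copeland scores (wins − losses):
  Silva: 2 − 0 = 2
  Toma: 1 − 1 = 0
  Vance: 0 − 2 = -2
Silva has the best Copeland score.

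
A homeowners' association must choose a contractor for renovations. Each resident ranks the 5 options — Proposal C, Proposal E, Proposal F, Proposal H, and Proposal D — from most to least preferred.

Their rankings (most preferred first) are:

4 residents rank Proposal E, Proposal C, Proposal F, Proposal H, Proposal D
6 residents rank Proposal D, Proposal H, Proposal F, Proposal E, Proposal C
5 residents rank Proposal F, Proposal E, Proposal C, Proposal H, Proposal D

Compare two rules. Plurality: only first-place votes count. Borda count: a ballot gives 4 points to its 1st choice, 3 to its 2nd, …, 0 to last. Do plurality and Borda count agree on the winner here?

Plurality first-place counts: Proposal C 0, Proposal E 4, Proposal F 5, Proposal H 0, Proposal D 6 → Proposal D.
Borda totals: Proposal C 22, Proposal E 37, Proposal F 40, Proposal H 27, Proposal D 24 → Proposal F.
The two rules disagree: plurality picks Proposal D, Borda picks Proposal F.

No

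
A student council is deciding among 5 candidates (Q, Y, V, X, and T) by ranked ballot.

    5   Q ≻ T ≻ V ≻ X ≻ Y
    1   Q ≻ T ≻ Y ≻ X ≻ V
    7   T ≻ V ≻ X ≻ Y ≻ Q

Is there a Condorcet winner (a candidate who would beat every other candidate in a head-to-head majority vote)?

Yes

Head-to-head results (13 voters total):
Q vs Y: Y wins 7–6.
Q vs V: V wins 7–6.
Q vs X: X wins 7–6.
Q vs T: T wins 7–6.
Y vs V: V wins 12–1.
Y vs X: X wins 12–1.
Y vs T: T wins 13–0.
V vs X: V wins 12–1.
V vs T: T wins 13–0.
X vs T: T wins 13–0.
T beats each rival — Q (7–6), Y (13–0), V (13–0), X (13–0) — so T is the Condorcet winner.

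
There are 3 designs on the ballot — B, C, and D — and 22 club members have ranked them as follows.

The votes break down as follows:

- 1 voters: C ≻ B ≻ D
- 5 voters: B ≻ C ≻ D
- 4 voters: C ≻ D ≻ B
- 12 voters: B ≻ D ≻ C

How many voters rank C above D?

10

Ballots ranking C above D: 1+5+4 = 10.
Ballots ranking D above C: 12.
So 10 of 22 voters prefer C to D.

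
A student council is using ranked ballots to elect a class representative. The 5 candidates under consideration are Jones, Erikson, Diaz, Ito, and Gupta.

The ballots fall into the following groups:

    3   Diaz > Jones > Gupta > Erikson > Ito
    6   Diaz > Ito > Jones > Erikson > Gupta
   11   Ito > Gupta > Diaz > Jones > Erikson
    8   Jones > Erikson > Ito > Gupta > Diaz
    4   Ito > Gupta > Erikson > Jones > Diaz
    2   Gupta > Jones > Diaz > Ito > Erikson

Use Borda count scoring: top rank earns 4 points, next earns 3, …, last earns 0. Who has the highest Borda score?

Ito

Borda scores:
  Jones: 3·3 + 6·2 + 11·1 + 8·4 + 4·1 + 2·3 = 74
  Erikson: 3·1 + 6·1 + 11·0 + 8·3 + 4·2 + 2·0 = 41
  Diaz: 3·4 + 6·4 + 11·2 + 8·0 + 4·0 + 2·2 = 62
  Ito: 3·0 + 6·3 + 11·4 + 8·2 + 4·4 + 2·1 = 96
  Gupta: 3·2 + 6·0 + 11·3 + 8·1 + 4·3 + 2·4 = 67
Ito has the highest total.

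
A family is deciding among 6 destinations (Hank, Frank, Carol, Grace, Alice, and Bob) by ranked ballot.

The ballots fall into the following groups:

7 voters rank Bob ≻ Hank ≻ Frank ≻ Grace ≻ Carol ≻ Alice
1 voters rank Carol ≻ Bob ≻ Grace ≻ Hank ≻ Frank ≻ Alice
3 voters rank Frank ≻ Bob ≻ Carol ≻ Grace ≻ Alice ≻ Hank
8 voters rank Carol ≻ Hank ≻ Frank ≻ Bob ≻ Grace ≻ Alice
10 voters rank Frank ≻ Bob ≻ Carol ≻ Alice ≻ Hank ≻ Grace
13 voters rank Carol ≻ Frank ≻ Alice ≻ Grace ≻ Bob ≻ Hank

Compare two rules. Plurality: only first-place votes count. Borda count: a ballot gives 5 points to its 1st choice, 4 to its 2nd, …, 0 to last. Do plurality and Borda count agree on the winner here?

Plurality first-place counts: Hank 0, Frank 13, Carol 22, Grace 0, Alice 0, Bob 7 → Carol.
Borda totals: Hank 72, Frank 163, Carol 156, Grace 57, Alice 62, Bob 120 → Frank.
The two rules disagree: plurality picks Carol, Borda picks Frank.

No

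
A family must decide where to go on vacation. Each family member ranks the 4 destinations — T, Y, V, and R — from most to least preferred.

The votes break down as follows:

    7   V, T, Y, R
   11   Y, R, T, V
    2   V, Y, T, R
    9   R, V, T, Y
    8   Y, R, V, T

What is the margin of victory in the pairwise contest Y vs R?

19

Ballots ranking Y above R: 7+11+2+8 = 28.
Ballots ranking R above Y: 9.
Y wins 28–9, a margin of 19.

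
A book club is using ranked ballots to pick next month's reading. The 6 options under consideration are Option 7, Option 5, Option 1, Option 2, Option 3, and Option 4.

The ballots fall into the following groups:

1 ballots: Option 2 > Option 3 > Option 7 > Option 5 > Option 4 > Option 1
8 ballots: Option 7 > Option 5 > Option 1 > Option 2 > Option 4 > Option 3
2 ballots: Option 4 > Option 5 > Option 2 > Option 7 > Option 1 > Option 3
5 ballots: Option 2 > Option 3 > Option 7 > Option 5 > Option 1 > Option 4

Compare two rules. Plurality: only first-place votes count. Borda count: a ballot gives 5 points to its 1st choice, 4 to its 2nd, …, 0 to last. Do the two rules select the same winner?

Plurality first-place counts: Option 7 8, Option 5 0, Option 1 0, Option 2 6, Option 3 0, Option 4 2 → Option 7.
Borda totals: Option 7 62, Option 5 52, Option 1 31, Option 2 52, Option 3 24, Option 4 19 → Option 7.
The two rules agree on Option 7.

Yes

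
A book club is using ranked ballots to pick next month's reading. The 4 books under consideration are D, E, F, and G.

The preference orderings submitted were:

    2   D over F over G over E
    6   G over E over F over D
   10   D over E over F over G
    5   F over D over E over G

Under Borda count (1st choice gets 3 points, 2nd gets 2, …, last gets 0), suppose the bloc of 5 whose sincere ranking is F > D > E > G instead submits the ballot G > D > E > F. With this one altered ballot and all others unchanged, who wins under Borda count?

Borda totals with the altered ballot: D 46, E 37, F 20, G 35.
The winner is unchanged: still D.

D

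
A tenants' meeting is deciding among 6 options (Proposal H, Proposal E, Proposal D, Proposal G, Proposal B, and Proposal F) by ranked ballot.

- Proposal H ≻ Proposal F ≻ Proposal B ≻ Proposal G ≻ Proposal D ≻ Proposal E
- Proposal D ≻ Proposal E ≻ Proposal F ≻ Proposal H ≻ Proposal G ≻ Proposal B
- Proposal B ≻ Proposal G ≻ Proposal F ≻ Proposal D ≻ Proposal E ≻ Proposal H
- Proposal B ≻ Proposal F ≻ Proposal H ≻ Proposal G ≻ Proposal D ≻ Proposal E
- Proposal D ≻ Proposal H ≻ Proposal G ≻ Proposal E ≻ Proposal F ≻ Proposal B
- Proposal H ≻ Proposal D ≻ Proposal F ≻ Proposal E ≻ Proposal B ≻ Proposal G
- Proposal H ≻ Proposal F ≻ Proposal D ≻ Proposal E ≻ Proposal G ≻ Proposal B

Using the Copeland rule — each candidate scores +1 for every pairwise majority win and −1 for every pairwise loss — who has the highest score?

Proposal H

Pairwise results:
  Proposal H vs Proposal E: Proposal H wins 5–2.
  Proposal H vs Proposal D: Proposal H wins 4–3.
  Proposal H vs Proposal G: Proposal H wins 6–1.
  Proposal H vs Proposal B: Proposal H wins 5–2.
  Proposal H vs Proposal F: Proposal H wins 4–3.
  Proposal E vs Proposal D: Proposal D wins 7–0.
  Proposal E vs Proposal G: Proposal G wins 4–3.
  Proposal E vs Proposal B: Proposal E wins 4–3.
  Proposal E vs Proposal F: Proposal F wins 5–2.
  Proposal D vs Proposal G: Proposal D wins 4–3.
  Proposal D vs Proposal B: Proposal D wins 4–3.
  Proposal D vs Proposal F: Proposal F wins 4–3.
  Proposal G vs Proposal B: Proposal B wins 4–3.
  Proposal G vs Proposal F: Proposal F wins 5–2.
  Proposal B vs Proposal F: Proposal F wins 5–2.
Copeland scores (wins − losses):
  Proposal H: 5 − 0 = 5
  Proposal E: 1 − 4 = -3
  Proposal D: 3 − 2 = 1
  Proposal G: 1 − 4 = -3
  Proposal B: 1 − 4 = -3
  Proposal F: 4 − 1 = 3
Proposal H has the best Copeland score.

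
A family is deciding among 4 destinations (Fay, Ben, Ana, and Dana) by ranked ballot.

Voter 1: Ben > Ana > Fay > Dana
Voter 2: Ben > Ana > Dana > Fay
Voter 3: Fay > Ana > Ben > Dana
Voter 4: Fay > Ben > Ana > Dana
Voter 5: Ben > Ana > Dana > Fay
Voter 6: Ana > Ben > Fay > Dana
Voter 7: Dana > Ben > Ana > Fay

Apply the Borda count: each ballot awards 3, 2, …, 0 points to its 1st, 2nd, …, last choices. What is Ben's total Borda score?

16

Borda scores:
  Fay: 1 + 0 + 3 + 3 + 0 + 1 + 0 = 8
  Ben: 3 + 3 + 1 + 2 + 3 + 2 + 2 = 16
  Ana: 2 + 2 + 2 + 1 + 2 + 3 + 1 = 13
  Dana: 0 + 1 + 0 + 0 + 1 + 0 + 3 = 5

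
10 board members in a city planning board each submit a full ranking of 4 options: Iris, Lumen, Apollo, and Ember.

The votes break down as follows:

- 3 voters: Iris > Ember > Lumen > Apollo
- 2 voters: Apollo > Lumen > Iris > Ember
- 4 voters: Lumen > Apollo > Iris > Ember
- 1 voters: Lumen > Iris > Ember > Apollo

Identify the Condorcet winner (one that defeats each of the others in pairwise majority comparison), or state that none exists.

Head-to-head results (10 voters total):
Iris vs Lumen: Lumen wins 7–3.
Iris vs Apollo: Apollo wins 6–4.
Iris vs Ember: Iris wins 10–0.
Lumen vs Apollo: Lumen wins 8–2.
Lumen vs Ember: Lumen wins 7–3.
Apollo vs Ember: Apollo wins 6–4.
Lumen beats each rival — Iris (7–3), Apollo (8–2), Ember (7–3) — so Lumen is the Condorcet winner.

Lumen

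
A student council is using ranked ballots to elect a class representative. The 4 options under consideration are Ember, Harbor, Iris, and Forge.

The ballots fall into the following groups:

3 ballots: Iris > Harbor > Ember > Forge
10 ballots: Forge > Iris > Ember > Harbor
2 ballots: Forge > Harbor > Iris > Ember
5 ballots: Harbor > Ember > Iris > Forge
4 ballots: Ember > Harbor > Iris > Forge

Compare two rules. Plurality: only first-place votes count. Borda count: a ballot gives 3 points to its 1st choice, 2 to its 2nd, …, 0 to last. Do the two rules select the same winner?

No

Plurality first-place counts: Ember 4, Harbor 5, Iris 3, Forge 12 → Forge.
Borda totals: Ember 35, Harbor 33, Iris 40, Forge 36 → Iris.
The two rules disagree: plurality picks Forge, Borda picks Iris.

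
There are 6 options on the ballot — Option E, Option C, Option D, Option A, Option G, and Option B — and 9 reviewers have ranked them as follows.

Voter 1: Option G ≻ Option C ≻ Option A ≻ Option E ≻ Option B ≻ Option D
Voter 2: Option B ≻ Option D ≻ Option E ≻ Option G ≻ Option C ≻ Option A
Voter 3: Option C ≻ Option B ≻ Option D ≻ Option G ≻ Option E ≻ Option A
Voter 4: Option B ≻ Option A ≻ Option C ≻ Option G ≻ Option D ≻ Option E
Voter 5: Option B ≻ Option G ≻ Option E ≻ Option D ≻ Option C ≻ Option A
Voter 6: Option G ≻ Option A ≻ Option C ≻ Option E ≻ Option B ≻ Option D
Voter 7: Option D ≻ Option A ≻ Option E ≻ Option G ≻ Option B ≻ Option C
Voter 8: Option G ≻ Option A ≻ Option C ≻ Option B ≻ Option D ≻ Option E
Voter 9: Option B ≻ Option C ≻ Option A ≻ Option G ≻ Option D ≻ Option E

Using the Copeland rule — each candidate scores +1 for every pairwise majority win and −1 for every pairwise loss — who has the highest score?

Option B

Pairwise results:
  Option E vs Option C: Option C wins 6–3.
  Option E vs Option D: Option D wins 6–3.
  Option E vs Option A: Option A wins 6–3.
  Option E vs Option G: Option G wins 7–2.
  Option E vs Option B: Option B wins 6–3.
  Option C vs Option D: Option C wins 6–3.
  Option C vs Option A: Option C wins 5–4.
  Option C vs Option G: Option G wins 6–3.
  Option C vs Option B: Option B wins 5–4.
  Option D vs Option A: Option A wins 5–4.
  Option D vs Option G: Option G wins 6–3.
  Option D vs Option B: Option B wins 8–1.
  Option A vs Option G: Option G wins 6–3.
  Option A vs Option B: Option B wins 5–4.
  Option G vs Option B: Option B wins 5–4.
Copeland scores (wins − losses):
  Option E: 0 − 5 = -5
  Option C: 3 − 2 = 1
  Option D: 1 − 4 = -3
  Option A: 2 − 3 = -1
  Option G: 4 − 1 = 3
  Option B: 5 − 0 = 5
Option B has the best Copeland score.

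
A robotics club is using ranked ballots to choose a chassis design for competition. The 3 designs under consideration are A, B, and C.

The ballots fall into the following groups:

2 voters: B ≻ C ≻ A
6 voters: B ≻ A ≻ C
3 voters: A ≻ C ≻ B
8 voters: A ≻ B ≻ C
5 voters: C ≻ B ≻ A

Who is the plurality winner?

First-place vote totals:
  A: 11
  B: 8
  C: 5
A has the most first-place votes.

A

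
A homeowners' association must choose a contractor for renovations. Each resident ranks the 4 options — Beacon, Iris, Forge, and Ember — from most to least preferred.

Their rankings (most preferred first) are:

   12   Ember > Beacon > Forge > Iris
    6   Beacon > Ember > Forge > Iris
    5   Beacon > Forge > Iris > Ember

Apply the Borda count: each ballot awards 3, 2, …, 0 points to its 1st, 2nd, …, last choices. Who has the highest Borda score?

Beacon

Borda scores:
  Beacon: 12·2 + 6·3 + 5·3 = 57
  Iris: 12·0 + 6·0 + 5·1 = 5
  Forge: 12·1 + 6·1 + 5·2 = 28
  Ember: 12·3 + 6·2 + 5·0 = 48
Beacon has the highest total.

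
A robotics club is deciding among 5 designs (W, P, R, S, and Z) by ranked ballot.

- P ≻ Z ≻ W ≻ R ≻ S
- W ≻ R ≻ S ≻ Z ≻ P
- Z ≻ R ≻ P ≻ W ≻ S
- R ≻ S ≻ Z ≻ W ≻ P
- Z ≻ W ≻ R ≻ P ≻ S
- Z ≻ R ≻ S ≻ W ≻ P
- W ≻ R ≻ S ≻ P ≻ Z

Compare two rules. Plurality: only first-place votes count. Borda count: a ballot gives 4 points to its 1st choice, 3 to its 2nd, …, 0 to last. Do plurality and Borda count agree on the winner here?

No

Plurality first-place counts: W 2, P 1, R 1, S 0, Z 3 → Z.
Borda totals: W 16, P 8, R 19, S 9, Z 18 → R.
The two rules disagree: plurality picks Z, Borda picks R.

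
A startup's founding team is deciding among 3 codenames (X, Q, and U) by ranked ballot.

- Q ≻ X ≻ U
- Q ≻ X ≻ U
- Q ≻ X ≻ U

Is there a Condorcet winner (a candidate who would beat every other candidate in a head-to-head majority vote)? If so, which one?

Head-to-head results (3 voters total):
X vs Q: Q wins 3–0.
X vs U: X wins 3–0.
Q vs U: Q wins 3–0.
Q beats each rival — X (3–0), U (3–0) — so Q is the Condorcet winner.

Q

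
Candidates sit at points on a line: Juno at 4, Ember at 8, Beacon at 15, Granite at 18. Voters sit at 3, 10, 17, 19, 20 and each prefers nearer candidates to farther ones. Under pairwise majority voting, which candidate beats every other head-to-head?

Granite

With single-peaked preferences on a line, the Condorcet winner is the candidate closest to the median voter.
The median voter (position 17) is closest to Granite at 18.
Check: Granite vs Beacon — voters closer to Granite: 3 of 5.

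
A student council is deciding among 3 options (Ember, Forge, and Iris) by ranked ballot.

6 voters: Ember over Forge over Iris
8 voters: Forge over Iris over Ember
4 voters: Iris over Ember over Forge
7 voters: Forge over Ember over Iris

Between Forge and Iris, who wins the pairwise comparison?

Ballots ranking Forge above Iris: 6+8+7 = 21.
Ballots ranking Iris above Forge: 4.
Forge wins the head-to-head, 21–4.

Forge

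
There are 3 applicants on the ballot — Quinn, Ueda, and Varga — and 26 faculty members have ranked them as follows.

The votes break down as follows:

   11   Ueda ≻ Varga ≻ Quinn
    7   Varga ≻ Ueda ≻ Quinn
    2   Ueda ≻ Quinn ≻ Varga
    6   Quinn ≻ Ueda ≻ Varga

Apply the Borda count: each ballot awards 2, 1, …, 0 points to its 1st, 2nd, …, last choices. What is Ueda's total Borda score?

Borda scores:
  Quinn: 11·0 + 7·0 + 2·1 + 6·2 = 14
  Ueda: 11·2 + 7·1 + 2·2 + 6·1 = 39
  Varga: 11·1 + 7·2 + 2·0 + 6·0 = 25

39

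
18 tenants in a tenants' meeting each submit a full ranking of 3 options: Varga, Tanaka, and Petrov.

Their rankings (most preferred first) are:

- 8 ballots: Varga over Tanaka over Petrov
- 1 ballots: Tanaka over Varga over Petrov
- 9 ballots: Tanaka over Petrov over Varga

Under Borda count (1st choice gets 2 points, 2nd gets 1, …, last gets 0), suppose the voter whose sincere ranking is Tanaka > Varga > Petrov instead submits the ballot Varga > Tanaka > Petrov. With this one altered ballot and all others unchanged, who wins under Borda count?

Tanaka

Borda totals with the altered ballot: Varga 18, Tanaka 27, Petrov 9.
The winner is unchanged: still Tanaka.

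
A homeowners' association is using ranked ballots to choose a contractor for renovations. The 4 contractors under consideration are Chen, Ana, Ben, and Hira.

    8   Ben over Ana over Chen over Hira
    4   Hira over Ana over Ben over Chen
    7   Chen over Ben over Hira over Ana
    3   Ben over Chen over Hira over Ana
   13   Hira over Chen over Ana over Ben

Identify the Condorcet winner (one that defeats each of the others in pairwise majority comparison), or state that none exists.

Head-to-head results (35 voters total):
Chen vs Ana: Chen wins 23–12.
Chen vs Ben: Chen wins 20–15.
Chen vs Hira: Chen wins 18–17.
Ana vs Ben: Ben wins 18–17.
Ana vs Hira: Hira wins 27–8.
Ben vs Hira: Ben wins 18–17.
Chen beats each rival — Ana (23–12), Ben (20–15), Hira (18–17) — so Chen is the Condorcet winner.

Chen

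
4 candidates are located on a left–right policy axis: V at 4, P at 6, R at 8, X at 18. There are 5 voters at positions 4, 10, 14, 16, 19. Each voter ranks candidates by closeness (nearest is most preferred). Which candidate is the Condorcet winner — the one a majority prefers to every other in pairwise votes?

With single-peaked preferences on a line, the Condorcet winner is the candidate closest to the median voter.
The median voter (position 14) is closest to X at 18.
Check: X vs P — voters closer to X: 3 of 5.

X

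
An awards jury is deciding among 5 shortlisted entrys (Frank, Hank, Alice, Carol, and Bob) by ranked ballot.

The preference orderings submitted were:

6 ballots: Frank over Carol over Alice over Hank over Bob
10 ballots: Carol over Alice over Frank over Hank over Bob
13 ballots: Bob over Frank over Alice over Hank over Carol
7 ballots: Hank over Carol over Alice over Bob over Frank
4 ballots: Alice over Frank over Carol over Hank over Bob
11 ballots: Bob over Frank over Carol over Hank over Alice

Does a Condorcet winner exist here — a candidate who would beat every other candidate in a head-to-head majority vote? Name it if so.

Head-to-head results (51 voters total):
Frank vs Hank: Frank wins 44–7.
Frank vs Alice: Frank wins 30–21.
Frank vs Carol: Frank wins 34–17.
Frank vs Bob: Bob wins 31–20.
Hank vs Alice: Alice wins 33–18.
Hank vs Carol: Carol wins 31–20.
Hank vs Bob: Hank wins 27–24.
Alice vs Carol: Carol wins 34–17.
Alice vs Bob: Alice wins 27–24.
Carol vs Bob: Carol wins 27–24.
No candidate beats all others: Frank beats Hank beats Bob beats Frank, a majority cycle.

No Condorcet winner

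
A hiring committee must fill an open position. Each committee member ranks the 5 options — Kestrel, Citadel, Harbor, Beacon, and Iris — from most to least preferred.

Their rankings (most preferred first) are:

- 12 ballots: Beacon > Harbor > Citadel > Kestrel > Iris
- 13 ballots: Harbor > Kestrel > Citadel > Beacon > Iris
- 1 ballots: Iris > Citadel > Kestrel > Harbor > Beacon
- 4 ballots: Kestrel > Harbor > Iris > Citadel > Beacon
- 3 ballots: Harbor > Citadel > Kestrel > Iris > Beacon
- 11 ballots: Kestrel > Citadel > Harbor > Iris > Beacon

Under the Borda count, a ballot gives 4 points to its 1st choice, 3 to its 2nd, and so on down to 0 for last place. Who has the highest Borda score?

Harbor

Borda scores:
  Kestrel: 12·1 + 13·3 + 2 + 4·4 + 3·2 + 11·4 = 119
  Citadel: 12·2 + 13·2 + 3 + 4·1 + 3·3 + 11·3 = 99
  Harbor: 12·3 + 13·4 + 1 + 4·3 + 3·4 + 11·2 = 135
  Beacon: 12·4 + 13·1 + 0 + 4·0 + 3·0 + 11·0 = 61
  Iris: 12·0 + 13·0 + 4 + 4·2 + 3·1 + 11·1 = 26
Harbor has the highest total.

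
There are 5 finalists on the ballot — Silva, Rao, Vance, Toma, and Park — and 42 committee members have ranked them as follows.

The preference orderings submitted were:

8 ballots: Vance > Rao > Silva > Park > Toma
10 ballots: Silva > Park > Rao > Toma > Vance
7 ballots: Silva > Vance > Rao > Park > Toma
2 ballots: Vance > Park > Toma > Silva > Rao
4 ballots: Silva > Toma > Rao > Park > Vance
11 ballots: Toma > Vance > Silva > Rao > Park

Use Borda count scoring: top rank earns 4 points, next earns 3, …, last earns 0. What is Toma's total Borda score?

70

Borda scores:
  Silva: 8·2 + 10·4 + 7·4 + 2·1 + 4·4 + 11·2 = 124
  Rao: 8·3 + 10·2 + 7·2 + 2·0 + 4·2 + 11·1 = 77
  Vance: 8·4 + 10·0 + 7·3 + 2·4 + 4·0 + 11·3 = 94
  Toma: 8·0 + 10·1 + 7·0 + 2·2 + 4·3 + 11·4 = 70
  Park: 8·1 + 10·3 + 7·1 + 2·3 + 4·1 + 11·0 = 55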